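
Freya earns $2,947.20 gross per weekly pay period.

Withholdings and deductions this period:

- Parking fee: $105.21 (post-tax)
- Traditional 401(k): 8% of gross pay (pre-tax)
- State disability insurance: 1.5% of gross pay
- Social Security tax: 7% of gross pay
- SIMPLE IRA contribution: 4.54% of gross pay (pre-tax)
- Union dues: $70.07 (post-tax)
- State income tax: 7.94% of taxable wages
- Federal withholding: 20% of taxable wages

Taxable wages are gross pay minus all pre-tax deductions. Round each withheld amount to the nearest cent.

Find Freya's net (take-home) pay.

Traditional 401(k): $2,947.20 × 0.08 = $235.78
SIMPLE IRA contribution: $2,947.20 × 0.0454 = $133.80
Pre-tax total = $235.78 + $133.80 = $369.58
Taxable wages = $2,947.20 − $369.58 = $2,577.62
Federal withholding: $2,577.62 × 0.2 = $515.52
State income tax: $2,577.62 × 0.0794 = $204.66
Social Security tax: $2,947.20 × 0.07 = $206.30
State disability insurance: $2,947.20 × 0.015 = $44.21
Parking fee: $105.21
Union dues: $70.07
Total deductions = $235.78 + $133.80 + $515.52 + $204.66 + $206.30 + $44.21 + $105.21 + $70.07 = $1,515.55
Net pay = $2,947.20 − $1,515.55 = $1,431.65

$1,431.65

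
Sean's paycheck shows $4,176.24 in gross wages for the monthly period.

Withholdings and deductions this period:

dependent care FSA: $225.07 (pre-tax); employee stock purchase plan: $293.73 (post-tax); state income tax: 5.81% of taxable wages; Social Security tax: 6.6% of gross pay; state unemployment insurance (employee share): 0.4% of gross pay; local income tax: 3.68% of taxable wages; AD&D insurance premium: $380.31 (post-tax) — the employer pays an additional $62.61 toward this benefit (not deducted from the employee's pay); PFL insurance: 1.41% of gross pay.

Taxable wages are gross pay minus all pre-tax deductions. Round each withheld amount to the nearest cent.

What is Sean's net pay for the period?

$2,550.96

Dependent care FSA: $225.07
Taxable wages = $4,176.24 − $225.07 = $3,951.17
State income tax: $3,951.17 × 0.0581 = $229.56
Local income tax: $3,951.17 × 0.0368 = $145.40
PFL insurance: $4,176.24 × 0.0141 = $58.88
State unemployment insurance (employee share): $4,176.24 × 0.004 = $16.70
Social Security tax: $4,176.24 × 0.066 = $275.63
AD&D insurance premium: $380.31
Employee stock purchase plan: $293.73
(Employer's $62.61 toward AD&D insurance premium is not withheld from the employee.)
Total deductions = $225.07 + $229.56 + $145.40 + $58.88 + $16.70 + $275.63 + $380.31 + $293.73 = $1,625.28
Net pay = $4,176.24 − $1,625.28 = $2,550.96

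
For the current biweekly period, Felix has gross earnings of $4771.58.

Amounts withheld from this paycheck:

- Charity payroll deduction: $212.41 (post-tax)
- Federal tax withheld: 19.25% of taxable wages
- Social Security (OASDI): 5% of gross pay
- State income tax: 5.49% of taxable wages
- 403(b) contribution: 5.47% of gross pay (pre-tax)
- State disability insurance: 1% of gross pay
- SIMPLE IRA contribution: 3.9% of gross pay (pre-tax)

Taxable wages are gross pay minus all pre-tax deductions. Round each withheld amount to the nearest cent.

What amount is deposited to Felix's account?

403(b) contribution: $4771.58 × 0.0547 = $261.01
SIMPLE IRA contribution: $4771.58 × 0.039 = $186.09
Pre-tax total = $261.01 + $186.09 = $447.10
Taxable wages = $4771.58 − $447.10 = $4324.48
State income tax: $4324.48 × 0.0549 = $237.41
Federal tax withheld: $4324.48 × 0.1925 = $832.46
State disability insurance: $4771.58 × 0.01 = $47.72
Social Security (OASDI): $4771.58 × 0.05 = $238.58
Charity payroll deduction: $212.41
Total deductions = $261.01 + $186.09 + $237.41 + $832.46 + $47.72 + $238.58 + $212.41 = $2015.68
Net pay = $4771.58 − $2015.68 = $2755.90

$2755.90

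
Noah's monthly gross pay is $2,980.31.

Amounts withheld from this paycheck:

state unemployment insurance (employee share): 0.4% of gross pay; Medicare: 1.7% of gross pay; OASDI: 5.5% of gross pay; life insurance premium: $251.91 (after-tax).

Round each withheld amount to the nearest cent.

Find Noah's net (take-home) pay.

State unemployment insurance (employee share): $2,980.31 × 0.004 = $11.92
OASDI: $2,980.31 × 0.055 = $163.92
Medicare: $2,980.31 × 0.017 = $50.67
Life insurance premium: $251.91
Total deductions = $11.92 + $163.92 + $50.67 + $251.91 = $478.42
Net pay = $2,980.31 − $478.42 = $2,501.89

$2,501.89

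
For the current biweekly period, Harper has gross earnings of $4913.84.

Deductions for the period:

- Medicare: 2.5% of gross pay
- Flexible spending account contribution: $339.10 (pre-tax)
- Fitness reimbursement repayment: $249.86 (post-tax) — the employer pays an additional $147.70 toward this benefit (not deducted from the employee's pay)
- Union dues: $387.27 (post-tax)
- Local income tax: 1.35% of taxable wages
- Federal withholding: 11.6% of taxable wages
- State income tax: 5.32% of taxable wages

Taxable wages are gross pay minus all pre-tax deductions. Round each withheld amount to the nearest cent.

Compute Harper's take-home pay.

$2978.95

Flexible spending account contribution: $339.10
Taxable wages = $4913.84 − $339.10 = $4574.74
Local income tax: $4574.74 × 0.0135 = $61.76
Federal withholding: $4574.74 × 0.116 = $530.67
State income tax: $4574.74 × 0.0532 = $243.38
Medicare: $4913.84 × 0.025 = $122.85
Fitness reimbursement repayment: $249.86
Union dues: $387.27
(Employer's $147.70 toward fitness reimbursement repayment is not withheld from the employee.)
Total deductions = $339.10 + $61.76 + $530.67 + $243.38 + $122.85 + $249.86 + $387.27 = $1934.89
Net pay = $4913.84 − $1934.89 = $2978.95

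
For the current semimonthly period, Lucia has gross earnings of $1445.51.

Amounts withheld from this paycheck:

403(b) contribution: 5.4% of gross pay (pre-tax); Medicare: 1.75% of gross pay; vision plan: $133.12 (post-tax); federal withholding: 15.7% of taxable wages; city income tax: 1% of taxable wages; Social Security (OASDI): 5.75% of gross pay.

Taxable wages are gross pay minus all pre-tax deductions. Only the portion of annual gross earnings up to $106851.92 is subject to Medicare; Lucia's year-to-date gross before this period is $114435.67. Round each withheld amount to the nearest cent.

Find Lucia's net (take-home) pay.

$922.85

403(b) contribution: $1445.51 × 0.054 = $78.06
Taxable wages = $1445.51 − $78.06 = $1367.45
City income tax: $1367.45 × 0.01 = $13.67
Federal withholding: $1367.45 × 0.157 = $214.69
Medicare: annual cap $106851.92 already reached (YTD $114435.67), so $0.00
Social Security (OASDI): $1445.51 × 0.0575 = $83.12
Vision plan: $133.12
Total deductions = $78.06 + $13.67 + $214.69 + $0.00 + $83.12 + $133.12 = $522.66
Net pay = $1445.51 − $522.66 = $922.85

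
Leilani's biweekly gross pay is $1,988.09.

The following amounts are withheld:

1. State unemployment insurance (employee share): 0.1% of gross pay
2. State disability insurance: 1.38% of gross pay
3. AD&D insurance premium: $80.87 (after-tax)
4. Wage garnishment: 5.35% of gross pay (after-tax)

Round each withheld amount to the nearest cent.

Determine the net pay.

$1,771.43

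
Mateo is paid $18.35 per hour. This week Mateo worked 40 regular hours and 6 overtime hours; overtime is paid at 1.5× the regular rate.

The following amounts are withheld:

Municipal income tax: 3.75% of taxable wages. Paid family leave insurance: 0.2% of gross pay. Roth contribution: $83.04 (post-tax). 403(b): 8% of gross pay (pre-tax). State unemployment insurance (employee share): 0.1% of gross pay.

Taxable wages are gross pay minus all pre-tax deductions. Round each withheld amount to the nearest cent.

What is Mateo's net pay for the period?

$710.46

Regular pay: 40 × $18.35 = $734.00
Overtime pay: 6 × $18.35 × 1.5 = $165.15
Gross pay = $734.00 + $165.15 = $899.15
403(b): $899.15 × 0.08 = $71.93
Taxable wages = $899.15 − $71.93 = $827.22
Municipal income tax: $827.22 × 0.0375 = $31.02
State unemployment insurance (employee share): $899.15 × 0.001 = $0.90
Paid family leave insurance: $899.15 × 0.002 = $1.80
Roth contribution: $83.04
Total deductions = $71.93 + $31.02 + $0.90 + $1.80 + $83.04 = $188.69
Net pay = $899.15 − $188.69 = $710.46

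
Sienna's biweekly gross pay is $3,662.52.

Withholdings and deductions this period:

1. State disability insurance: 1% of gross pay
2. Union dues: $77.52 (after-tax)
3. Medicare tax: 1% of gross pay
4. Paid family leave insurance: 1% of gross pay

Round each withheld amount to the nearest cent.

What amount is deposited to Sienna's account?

$3,475.11

Medicare tax: $3,662.52 × 0.01 = $36.63
State disability insurance: $3,662.52 × 0.01 = $36.63
Paid family leave insurance: $3,662.52 × 0.01 = $36.63
Union dues: $77.52
Total deductions = $36.63 + $36.63 + $36.63 + $77.52 = $187.41
Net pay = $3,662.52 − $187.41 = $3,475.11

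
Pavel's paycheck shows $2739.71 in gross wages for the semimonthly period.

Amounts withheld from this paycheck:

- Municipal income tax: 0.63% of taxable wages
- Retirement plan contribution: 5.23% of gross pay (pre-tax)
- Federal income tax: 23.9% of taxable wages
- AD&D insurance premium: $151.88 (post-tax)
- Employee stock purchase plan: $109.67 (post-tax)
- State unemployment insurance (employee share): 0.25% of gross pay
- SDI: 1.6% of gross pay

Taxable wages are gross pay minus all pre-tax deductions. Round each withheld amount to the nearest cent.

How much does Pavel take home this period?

$1647.28

Retirement plan contribution: $2739.71 × 0.0523 = $143.29
Taxable wages = $2739.71 − $143.29 = $2596.42
Municipal income tax: $2596.42 × 0.0063 = $16.36
Federal income tax: $2596.42 × 0.239 = $620.54
State unemployment insurance (employee share): $2739.71 × 0.0025 = $6.85
SDI: $2739.71 × 0.016 = $43.84
Employee stock purchase plan: $109.67
AD&D insurance premium: $151.88
Total deductions = $143.29 + $16.36 + $620.54 + $6.85 + $43.84 + $109.67 + $151.88 = $1092.43
Net pay = $2739.71 − $1092.43 = $1647.28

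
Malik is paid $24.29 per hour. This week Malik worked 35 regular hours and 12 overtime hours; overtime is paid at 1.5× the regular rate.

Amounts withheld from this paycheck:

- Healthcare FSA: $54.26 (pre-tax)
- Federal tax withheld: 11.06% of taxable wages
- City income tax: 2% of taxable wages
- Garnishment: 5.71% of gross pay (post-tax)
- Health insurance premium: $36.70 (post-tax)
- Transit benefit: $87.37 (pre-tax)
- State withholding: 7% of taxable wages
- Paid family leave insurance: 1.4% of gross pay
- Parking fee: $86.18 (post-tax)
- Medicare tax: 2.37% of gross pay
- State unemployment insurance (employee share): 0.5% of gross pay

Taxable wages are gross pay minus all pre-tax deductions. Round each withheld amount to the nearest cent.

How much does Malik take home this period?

$664.55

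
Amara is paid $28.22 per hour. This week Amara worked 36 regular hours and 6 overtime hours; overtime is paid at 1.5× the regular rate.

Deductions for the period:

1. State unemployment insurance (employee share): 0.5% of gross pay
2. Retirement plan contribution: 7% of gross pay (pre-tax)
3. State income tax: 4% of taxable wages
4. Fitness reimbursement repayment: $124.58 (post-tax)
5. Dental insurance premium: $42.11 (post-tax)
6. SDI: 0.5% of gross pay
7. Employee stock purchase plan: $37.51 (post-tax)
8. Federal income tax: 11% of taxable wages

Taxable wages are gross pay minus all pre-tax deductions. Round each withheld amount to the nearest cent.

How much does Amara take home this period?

$786.96

Regular pay: 36 × $28.22 = $1,015.92
Overtime pay: 6 × $28.22 × 1.5 = $253.98
Gross pay = $1,015.92 + $253.98 = $1,269.90
Retirement plan contribution: $1,269.90 × 0.07 = $88.89
Taxable wages = $1,269.90 − $88.89 = $1,181.01
Federal income tax: $1,181.01 × 0.11 = $129.91
State income tax: $1,181.01 × 0.04 = $47.24
State unemployment insurance (employee share): $1,269.90 × 0.005 = $6.35
SDI: $1,269.90 × 0.005 = $6.35
Dental insurance premium: $42.11
Employee stock purchase plan: $37.51
Fitness reimbursement repayment: $124.58
Total deductions = $88.89 + $129.91 + $47.24 + $6.35 + $6.35 + $42.11 + $37.51 + $124.58 = $482.94
Net pay = $1,269.90 − $482.94 = $786.96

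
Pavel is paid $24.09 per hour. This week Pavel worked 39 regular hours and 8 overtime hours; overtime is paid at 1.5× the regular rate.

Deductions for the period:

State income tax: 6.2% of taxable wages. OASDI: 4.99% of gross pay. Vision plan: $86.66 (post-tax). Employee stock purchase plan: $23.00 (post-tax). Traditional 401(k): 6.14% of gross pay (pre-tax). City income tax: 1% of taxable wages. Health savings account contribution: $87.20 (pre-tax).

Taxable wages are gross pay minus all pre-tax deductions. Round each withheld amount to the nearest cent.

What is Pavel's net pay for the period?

Regular pay: 39 × $24.09 = $939.51
Overtime pay: 8 × $24.09 × 1.5 = $289.08
Gross pay = $939.51 + $289.08 = $1228.59
Health savings account contribution: $87.20
Traditional 401(k): $1228.59 × 0.0614 = $75.44
Pre-tax total = $87.20 + $75.44 = $162.64
Taxable wages = $1228.59 − $162.64 = $1065.95
State income tax: $1065.95 × 0.062 = $66.09
City income tax: $1065.95 × 0.01 = $10.66
OASDI: $1228.59 × 0.0499 = $61.31
Employee stock purchase plan: $23.00
Vision plan: $86.66
Total deductions = $87.20 + $75.44 + $66.09 + $10.66 + $61.31 + $23.00 + $86.66 = $410.36
Net pay = $1228.59 − $410.36 = $818.23

$818.23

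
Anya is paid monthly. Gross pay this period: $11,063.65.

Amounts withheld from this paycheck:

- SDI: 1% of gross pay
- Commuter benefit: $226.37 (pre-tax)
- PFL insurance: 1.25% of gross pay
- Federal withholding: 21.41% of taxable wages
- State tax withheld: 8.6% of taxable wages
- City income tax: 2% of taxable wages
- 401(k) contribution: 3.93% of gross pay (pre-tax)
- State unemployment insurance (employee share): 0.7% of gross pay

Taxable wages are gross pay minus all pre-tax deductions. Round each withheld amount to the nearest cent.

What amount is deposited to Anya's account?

401(k) contribution: $11,063.65 × 0.0393 = $434.80
Commuter benefit: $226.37
Pre-tax total = $434.80 + $226.37 = $661.17
Taxable wages = $11,063.65 − $661.17 = $10,402.48
State tax withheld: $10,402.48 × 0.086 = $894.61
Federal withholding: $10,402.48 × 0.2141 = $2,227.17
City income tax: $10,402.48 × 0.02 = $208.05
SDI: $11,063.65 × 0.01 = $110.64
PFL insurance: $11,063.65 × 0.0125 = $138.30
State unemployment insurance (employee share): $11,063.65 × 0.007 = $77.45
Total deductions = $434.80 + $226.37 + $894.61 + $2,227.17 + $208.05 + $110.64 + $138.30 + $77.45 = $4,317.39
Net pay = $11,063.65 − $4,317.39 = $6,746.26

$6,746.26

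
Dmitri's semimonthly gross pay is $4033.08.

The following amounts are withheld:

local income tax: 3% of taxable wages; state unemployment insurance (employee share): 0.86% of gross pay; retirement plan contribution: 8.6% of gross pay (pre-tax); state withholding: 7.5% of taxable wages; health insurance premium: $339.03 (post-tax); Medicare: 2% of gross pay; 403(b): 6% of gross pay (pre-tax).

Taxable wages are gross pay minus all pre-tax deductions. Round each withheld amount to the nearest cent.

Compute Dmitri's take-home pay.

Retirement plan contribution: $4033.08 × 0.086 = $346.84
403(b): $4033.08 × 0.06 = $241.98
Pre-tax total = $346.84 + $241.98 = $588.82
Taxable wages = $4033.08 − $588.82 = $3444.26
Local income tax: $3444.26 × 0.03 = $103.33
State withholding: $3444.26 × 0.075 = $258.32
Medicare: $4033.08 × 0.02 = $80.66
State unemployment insurance (employee share): $4033.08 × 0.0086 = $34.68
Health insurance premium: $339.03
Total deductions = $346.84 + $241.98 + $103.33 + $258.32 + $80.66 + $34.68 + $339.03 = $1404.84
Net pay = $4033.08 − $1404.84 = $2628.24

$2628.24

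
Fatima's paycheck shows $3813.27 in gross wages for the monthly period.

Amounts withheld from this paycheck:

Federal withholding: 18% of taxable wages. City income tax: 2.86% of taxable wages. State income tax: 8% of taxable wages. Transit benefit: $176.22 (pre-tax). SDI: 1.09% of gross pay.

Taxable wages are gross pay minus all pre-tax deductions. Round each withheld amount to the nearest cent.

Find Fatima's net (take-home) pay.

$2545.84

Transit benefit: $176.22
Taxable wages = $3813.27 − $176.22 = $3637.05
Federal withholding: $3637.05 × 0.18 = $654.67
City income tax: $3637.05 × 0.0286 = $104.02
State income tax: $3637.05 × 0.08 = $290.96
SDI: $3813.27 × 0.0109 = $41.56
Total deductions = $176.22 + $654.67 + $104.02 + $290.96 + $41.56 = $1267.43
Net pay = $3813.27 − $1267.43 = $2545.84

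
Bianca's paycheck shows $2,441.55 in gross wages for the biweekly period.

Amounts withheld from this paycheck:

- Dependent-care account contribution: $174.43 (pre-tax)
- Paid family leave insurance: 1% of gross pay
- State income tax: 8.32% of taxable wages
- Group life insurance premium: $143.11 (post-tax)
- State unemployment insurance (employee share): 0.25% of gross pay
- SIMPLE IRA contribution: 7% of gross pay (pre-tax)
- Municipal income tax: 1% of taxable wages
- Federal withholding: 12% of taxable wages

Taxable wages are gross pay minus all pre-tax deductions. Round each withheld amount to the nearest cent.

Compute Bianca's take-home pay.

SIMPLE IRA contribution: $2,441.55 × 0.07 = $170.91
Dependent-care account contribution: $174.43
Pre-tax total = $170.91 + $174.43 = $345.34
Taxable wages = $2,441.55 − $345.34 = $2,096.21
Municipal income tax: $2,096.21 × 0.01 = $20.96
Federal withholding: $2,096.21 × 0.12 = $251.55
State income tax: $2,096.21 × 0.0832 = $174.40
Paid family leave insurance: $2,441.55 × 0.01 = $24.42
State unemployment insurance (employee share): $2,441.55 × 0.0025 = $6.10
Group life insurance premium: $143.11
Total deductions = $170.91 + $174.43 + $20.96 + $251.55 + $174.40 + $24.42 + $6.10 + $143.11 = $965.88
Net pay = $2,441.55 − $965.88 = $1,475.67

$1,475.67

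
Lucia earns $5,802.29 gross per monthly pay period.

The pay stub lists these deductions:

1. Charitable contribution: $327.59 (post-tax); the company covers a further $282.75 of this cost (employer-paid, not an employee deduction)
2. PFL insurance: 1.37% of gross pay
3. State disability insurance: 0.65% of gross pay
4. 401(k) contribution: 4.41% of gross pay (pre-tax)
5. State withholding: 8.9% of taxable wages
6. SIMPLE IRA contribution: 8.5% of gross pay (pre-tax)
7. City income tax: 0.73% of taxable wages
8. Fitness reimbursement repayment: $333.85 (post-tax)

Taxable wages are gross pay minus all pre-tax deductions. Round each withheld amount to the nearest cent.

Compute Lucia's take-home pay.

SIMPLE IRA contribution: $5,802.29 × 0.085 = $493.19
401(k) contribution: $5,802.29 × 0.0441 = $255.88
Pre-tax total = $493.19 + $255.88 = $749.07
Taxable wages = $5,802.29 − $749.07 = $5,053.22
City income tax: $5,053.22 × 0.0073 = $36.89
State withholding: $5,053.22 × 0.089 = $449.74
PFL insurance: $5,802.29 × 0.0137 = $79.49
State disability insurance: $5,802.29 × 0.0065 = $37.71
Fitness reimbursement repayment: $333.85
Charitable contribution: $327.59
(Employer's $282.75 toward charitable contribution is not withheld from the employee.)
Total deductions = $493.19 + $255.88 + $36.89 + $449.74 + $79.49 + $37.71 + $333.85 + $327.59 = $2,014.34
Net pay = $5,802.29 − $2,014.34 = $3,787.95

$3,787.95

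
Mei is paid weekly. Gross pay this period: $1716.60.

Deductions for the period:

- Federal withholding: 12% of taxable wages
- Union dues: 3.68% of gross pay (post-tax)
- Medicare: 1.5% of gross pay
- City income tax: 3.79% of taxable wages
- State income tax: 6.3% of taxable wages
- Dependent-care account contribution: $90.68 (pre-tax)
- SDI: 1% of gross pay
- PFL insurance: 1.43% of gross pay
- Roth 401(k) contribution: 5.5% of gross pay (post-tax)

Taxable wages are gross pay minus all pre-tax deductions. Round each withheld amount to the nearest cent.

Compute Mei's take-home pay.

$1041.71

Dependent-care account contribution: $90.68
Taxable wages = $1716.60 − $90.68 = $1625.92
State income tax: $1625.92 × 0.063 = $102.43
City income tax: $1625.92 × 0.0379 = $61.62
Federal withholding: $1625.92 × 0.12 = $195.11
Medicare: $1716.60 × 0.015 = $25.75
PFL insurance: $1716.60 × 0.0143 = $24.55
SDI: $1716.60 × 0.01 = $17.17
Roth 401(k) contribution: $1716.60 × 0.055 = $94.41
Union dues: $1716.60 × 0.0368 = $63.17
Total deductions = $90.68 + $102.43 + $61.62 + $195.11 + $25.75 + $24.55 + $17.17 + $94.41 + $63.17 = $674.89
Net pay = $1716.60 − $674.89 = $1041.71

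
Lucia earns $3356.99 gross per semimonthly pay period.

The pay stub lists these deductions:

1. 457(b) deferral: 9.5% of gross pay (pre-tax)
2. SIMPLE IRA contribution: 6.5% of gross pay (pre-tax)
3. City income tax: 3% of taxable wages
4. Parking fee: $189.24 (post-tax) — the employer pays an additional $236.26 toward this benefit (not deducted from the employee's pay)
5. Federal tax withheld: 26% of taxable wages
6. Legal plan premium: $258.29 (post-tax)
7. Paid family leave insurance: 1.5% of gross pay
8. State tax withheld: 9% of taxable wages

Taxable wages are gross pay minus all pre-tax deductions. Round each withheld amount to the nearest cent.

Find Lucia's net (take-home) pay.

$1250.44

SIMPLE IRA contribution: $3356.99 × 0.065 = $218.20
457(b) deferral: $3356.99 × 0.095 = $318.91
Pre-tax total = $218.20 + $318.91 = $537.11
Taxable wages = $3356.99 − $537.11 = $2819.88
State tax withheld: $2819.88 × 0.09 = $253.79
Federal tax withheld: $2819.88 × 0.26 = $733.17
City income tax: $2819.88 × 0.03 = $84.60
Paid family leave insurance: $3356.99 × 0.015 = $50.35
Legal plan premium: $258.29
Parking fee: $189.24
(Employer's $236.26 toward parking fee is not withheld from the employee.)
Total deductions = $218.20 + $318.91 + $253.79 + $733.17 + $84.60 + $50.35 + $258.29 + $189.24 = $2106.55
Net pay = $3356.99 − $2106.55 = $1250.44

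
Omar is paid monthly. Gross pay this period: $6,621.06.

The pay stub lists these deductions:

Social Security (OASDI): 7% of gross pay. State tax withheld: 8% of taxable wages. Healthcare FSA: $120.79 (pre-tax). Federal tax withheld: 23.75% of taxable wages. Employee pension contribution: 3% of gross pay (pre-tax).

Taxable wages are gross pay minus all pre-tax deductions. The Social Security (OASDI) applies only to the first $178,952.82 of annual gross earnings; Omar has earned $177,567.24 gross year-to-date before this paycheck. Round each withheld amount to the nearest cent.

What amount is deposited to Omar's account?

$4,203.88

Employee pension contribution: $6,621.06 × 0.03 = $198.63
Healthcare FSA: $120.79
Pre-tax total = $198.63 + $120.79 = $319.42
Taxable wages = $6,621.06 − $319.42 = $6,301.64
Federal tax withheld: $6,301.64 × 0.2375 = $1,496.64
State tax withheld: $6,301.64 × 0.08 = $504.13
Social Security (OASDI): only $178,952.82 − $177,567.24 = $1,385.58 of this check is subject → $1,385.58 × 0.07 = $96.99
Total deductions = $198.63 + $120.79 + $1,496.64 + $504.13 + $96.99 = $2,417.18
Net pay = $6,621.06 − $2,417.18 = $4,203.88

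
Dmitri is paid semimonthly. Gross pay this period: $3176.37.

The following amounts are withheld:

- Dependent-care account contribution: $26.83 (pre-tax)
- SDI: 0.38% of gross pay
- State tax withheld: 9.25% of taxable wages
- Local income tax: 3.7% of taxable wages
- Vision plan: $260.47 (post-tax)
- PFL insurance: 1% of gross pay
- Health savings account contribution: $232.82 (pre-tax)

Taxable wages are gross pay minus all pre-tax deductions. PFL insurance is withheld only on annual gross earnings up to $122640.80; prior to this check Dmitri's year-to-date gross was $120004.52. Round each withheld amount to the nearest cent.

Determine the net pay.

Health savings account contribution: $232.82
Dependent-care account contribution: $26.83
Pre-tax total = $232.82 + $26.83 = $259.65
Taxable wages = $3176.37 − $259.65 = $2916.72
Local income tax: $2916.72 × 0.037 = $107.92
State tax withheld: $2916.72 × 0.0925 = $269.80
SDI: $3176.37 × 0.0038 = $12.07
PFL insurance: only $122640.80 − $120004.52 = $2636.28 of this check is subject → $2636.28 × 0.01 = $26.36
Vision plan: $260.47
Total deductions = $232.82 + $26.83 + $107.92 + $269.80 + $12.07 + $26.36 + $260.47 = $936.27
Net pay = $3176.37 − $936.27 = $2240.10

$2240.10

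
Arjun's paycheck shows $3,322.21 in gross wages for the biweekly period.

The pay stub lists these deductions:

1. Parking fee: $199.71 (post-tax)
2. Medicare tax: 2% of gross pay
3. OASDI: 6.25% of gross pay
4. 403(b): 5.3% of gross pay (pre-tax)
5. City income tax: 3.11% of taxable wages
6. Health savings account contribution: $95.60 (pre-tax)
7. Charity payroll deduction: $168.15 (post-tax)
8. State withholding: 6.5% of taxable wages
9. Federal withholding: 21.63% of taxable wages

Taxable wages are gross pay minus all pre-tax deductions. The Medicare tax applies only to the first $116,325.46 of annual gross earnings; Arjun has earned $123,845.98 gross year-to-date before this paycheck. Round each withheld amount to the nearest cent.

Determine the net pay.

403(b): $3,322.21 × 0.053 = $176.08
Health savings account contribution: $95.60
Pre-tax total = $176.08 + $95.60 = $271.68
Taxable wages = $3,322.21 − $271.68 = $3,050.53
Federal withholding: $3,050.53 × 0.2163 = $659.83
State withholding: $3,050.53 × 0.065 = $198.28
City income tax: $3,050.53 × 0.0311 = $94.87
Medicare tax: annual cap $116,325.46 already reached (YTD $123,845.98), so $0.00
OASDI: $3,322.21 × 0.0625 = $207.64
Charity payroll deduction: $168.15
Parking fee: $199.71
Total deductions = $176.08 + $95.60 + $659.83 + $198.28 + $94.87 + $0.00 + $207.64 + $168.15 + $199.71 = $1,800.16
Net pay = $3,322.21 − $1,800.16 = $1,522.05

$1,522.05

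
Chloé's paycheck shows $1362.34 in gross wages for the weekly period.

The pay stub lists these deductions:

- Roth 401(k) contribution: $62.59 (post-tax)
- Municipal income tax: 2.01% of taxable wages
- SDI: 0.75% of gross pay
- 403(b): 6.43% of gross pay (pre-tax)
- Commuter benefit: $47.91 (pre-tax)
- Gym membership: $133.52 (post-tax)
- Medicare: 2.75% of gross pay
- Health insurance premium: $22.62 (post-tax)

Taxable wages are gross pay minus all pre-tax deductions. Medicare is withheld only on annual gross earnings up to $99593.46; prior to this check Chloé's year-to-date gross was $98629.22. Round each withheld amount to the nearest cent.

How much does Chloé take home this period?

Commuter benefit: $47.91
403(b): $1362.34 × 0.0643 = $87.60
Pre-tax total = $47.91 + $87.60 = $135.51
Taxable wages = $1362.34 − $135.51 = $1226.83
Municipal income tax: $1226.83 × 0.0201 = $24.66
Medicare: only $99593.46 − $98629.22 = $964.24 of this check is subject → $964.24 × 0.0275 = $26.52
SDI: $1362.34 × 0.0075 = $10.22
Gym membership: $133.52
Health insurance premium: $22.62
Roth 401(k) contribution: $62.59
Total deductions = $47.91 + $87.60 + $24.66 + $26.52 + $10.22 + $133.52 + $22.62 + $62.59 = $415.64
Net pay = $1362.34 − $415.64 = $946.70

$946.70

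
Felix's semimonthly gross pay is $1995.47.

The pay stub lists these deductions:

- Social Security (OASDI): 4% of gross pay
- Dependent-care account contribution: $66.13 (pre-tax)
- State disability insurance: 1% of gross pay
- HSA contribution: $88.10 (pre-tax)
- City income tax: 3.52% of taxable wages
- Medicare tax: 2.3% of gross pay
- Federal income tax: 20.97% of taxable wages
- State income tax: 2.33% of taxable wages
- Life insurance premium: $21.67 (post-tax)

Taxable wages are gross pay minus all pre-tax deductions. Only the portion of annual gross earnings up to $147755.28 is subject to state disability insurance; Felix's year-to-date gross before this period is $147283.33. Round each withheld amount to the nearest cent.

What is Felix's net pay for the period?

HSA contribution: $88.10
Dependent-care account contribution: $66.13
Pre-tax total = $88.10 + $66.13 = $154.23
Taxable wages = $1995.47 − $154.23 = $1841.24
City income tax: $1841.24 × 0.0352 = $64.81
Federal income tax: $1841.24 × 0.2097 = $386.11
State income tax: $1841.24 × 0.0233 = $42.90
State disability insurance: only $147755.28 − $147283.33 = $471.95 of this check is subject → $471.95 × 0.01 = $4.72
Medicare tax: $1995.47 × 0.023 = $45.90
Social Security (OASDI): $1995.47 × 0.04 = $79.82
Life insurance premium: $21.67
Total deductions = $88.10 + $66.13 + $64.81 + $386.11 + $42.90 + $4.72 + $45.90 + $79.82 + $21.67 = $800.16
Net pay = $1995.47 − $800.16 = $1195.31

$1195.31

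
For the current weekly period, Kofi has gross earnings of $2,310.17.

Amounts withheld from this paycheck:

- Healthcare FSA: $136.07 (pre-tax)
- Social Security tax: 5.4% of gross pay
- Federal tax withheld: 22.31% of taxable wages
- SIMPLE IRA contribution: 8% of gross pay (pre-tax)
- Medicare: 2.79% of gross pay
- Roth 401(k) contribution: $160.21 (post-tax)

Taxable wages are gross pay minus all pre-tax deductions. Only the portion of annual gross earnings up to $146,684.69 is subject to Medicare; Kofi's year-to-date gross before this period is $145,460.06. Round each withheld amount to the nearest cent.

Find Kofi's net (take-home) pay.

$1,226.35

Healthcare FSA: $136.07
SIMPLE IRA contribution: $2,310.17 × 0.08 = $184.81
Pre-tax total = $136.07 + $184.81 = $320.88
Taxable wages = $2,310.17 − $320.88 = $1,989.29
Federal tax withheld: $1,989.29 × 0.2231 = $443.81
Social Security tax: $2,310.17 × 0.054 = $124.75
Medicare: only $146,684.69 − $145,460.06 = $1,224.63 of this check is subject → $1,224.63 × 0.0279 = $34.17
Roth 401(k) contribution: $160.21
Total deductions = $136.07 + $184.81 + $443.81 + $124.75 + $34.17 + $160.21 = $1,083.82
Net pay = $2,310.17 − $1,083.82 = $1,226.35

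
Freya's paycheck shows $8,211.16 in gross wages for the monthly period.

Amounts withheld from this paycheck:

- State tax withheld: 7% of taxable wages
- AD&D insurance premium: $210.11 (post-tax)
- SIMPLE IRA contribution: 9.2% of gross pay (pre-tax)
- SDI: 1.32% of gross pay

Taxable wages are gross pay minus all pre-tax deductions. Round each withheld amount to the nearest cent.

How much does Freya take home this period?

$6,615.33

SIMPLE IRA contribution: $8,211.16 × 0.092 = $755.43
Taxable wages = $8,211.16 − $755.43 = $7,455.73
State tax withheld: $7,455.73 × 0.07 = $521.90
SDI: $8,211.16 × 0.0132 = $108.39
AD&D insurance premium: $210.11
Total deductions = $755.43 + $521.90 + $108.39 + $210.11 = $1,595.83
Net pay = $8,211.16 − $1,595.83 = $6,615.33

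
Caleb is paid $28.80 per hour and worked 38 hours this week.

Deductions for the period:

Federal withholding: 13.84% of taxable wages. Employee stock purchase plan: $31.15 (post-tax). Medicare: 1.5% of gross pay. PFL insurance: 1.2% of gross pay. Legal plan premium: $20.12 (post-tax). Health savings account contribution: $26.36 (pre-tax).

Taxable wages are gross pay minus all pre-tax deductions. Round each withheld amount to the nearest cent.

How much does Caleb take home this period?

$839.40

Gross pay: 38 × $28.80 = $1,094.40
Health savings account contribution: $26.36
Taxable wages = $1,094.40 − $26.36 = $1,068.04
Federal withholding: $1,068.04 × 0.1384 = $147.82
Medicare: $1,094.40 × 0.015 = $16.42
PFL insurance: $1,094.40 × 0.012 = $13.13
Employee stock purchase plan: $31.15
Legal plan premium: $20.12
Total deductions = $26.36 + $147.82 + $16.42 + $13.13 + $31.15 + $20.12 = $255.00
Net pay = $1,094.40 − $255.00 = $839.40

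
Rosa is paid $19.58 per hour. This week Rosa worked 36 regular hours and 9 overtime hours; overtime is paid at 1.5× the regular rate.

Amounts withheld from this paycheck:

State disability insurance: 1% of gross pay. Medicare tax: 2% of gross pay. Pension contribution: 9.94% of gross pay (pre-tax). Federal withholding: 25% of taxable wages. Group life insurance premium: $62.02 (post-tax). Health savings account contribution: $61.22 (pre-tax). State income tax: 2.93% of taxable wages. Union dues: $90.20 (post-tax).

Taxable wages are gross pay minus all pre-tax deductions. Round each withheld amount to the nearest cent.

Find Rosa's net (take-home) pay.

$403.67

Regular pay: 36 × $19.58 = $704.88
Overtime pay: 9 × $19.58 × 1.5 = $264.33
Gross pay = $704.88 + $264.33 = $969.21
Health savings account contribution: $61.22
Pension contribution: $969.21 × 0.0994 = $96.34
Pre-tax total = $61.22 + $96.34 = $157.56
Taxable wages = $969.21 − $157.56 = $811.65
State income tax: $811.65 × 0.0293 = $23.78
Federal withholding: $811.65 × 0.25 = $202.91
Medicare tax: $969.21 × 0.02 = $19.38
State disability insurance: $969.21 × 0.01 = $9.69
Group life insurance premium: $62.02
Union dues: $90.20
Total deductions = $61.22 + $96.34 + $23.78 + $202.91 + $19.38 + $9.69 + $62.02 + $90.20 = $565.54
Net pay = $969.21 − $565.54 = $403.67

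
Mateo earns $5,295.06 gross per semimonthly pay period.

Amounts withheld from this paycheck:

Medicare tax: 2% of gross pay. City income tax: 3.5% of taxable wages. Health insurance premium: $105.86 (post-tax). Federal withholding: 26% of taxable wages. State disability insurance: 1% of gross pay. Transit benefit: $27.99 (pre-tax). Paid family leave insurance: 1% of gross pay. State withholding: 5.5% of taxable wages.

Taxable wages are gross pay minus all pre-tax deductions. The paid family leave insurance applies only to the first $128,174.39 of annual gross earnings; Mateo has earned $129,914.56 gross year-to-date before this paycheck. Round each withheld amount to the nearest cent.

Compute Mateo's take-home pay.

$3,158.88

Transit benefit: $27.99
Taxable wages = $5,295.06 − $27.99 = $5,267.07
City income tax: $5,267.07 × 0.035 = $184.35
State withholding: $5,267.07 × 0.055 = $289.69
Federal withholding: $5,267.07 × 0.26 = $1,369.44
Paid family leave insurance: annual cap $128,174.39 already reached (YTD $129,914.56), so $0.00
Medicare tax: $5,295.06 × 0.02 = $105.90
State disability insurance: $5,295.06 × 0.01 = $52.95
Health insurance premium: $105.86
Total deductions = $27.99 + $184.35 + $289.69 + $1,369.44 + $0.00 + $105.90 + $52.95 + $105.86 = $2,136.18
Net pay = $5,295.06 − $2,136.18 = $3,158.88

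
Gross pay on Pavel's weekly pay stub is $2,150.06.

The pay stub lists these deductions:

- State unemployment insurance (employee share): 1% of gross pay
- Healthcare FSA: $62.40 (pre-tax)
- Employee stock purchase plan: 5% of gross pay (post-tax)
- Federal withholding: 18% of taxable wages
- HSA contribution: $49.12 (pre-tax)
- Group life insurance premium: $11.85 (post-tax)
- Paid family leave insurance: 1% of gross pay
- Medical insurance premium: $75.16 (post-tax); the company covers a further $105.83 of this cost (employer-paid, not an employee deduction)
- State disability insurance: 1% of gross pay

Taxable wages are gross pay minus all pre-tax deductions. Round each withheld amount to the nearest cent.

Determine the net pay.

Healthcare FSA: $62.40
HSA contribution: $49.12
Pre-tax total = $62.40 + $49.12 = $111.52
Taxable wages = $2,150.06 − $111.52 = $2,038.54
Federal withholding: $2,038.54 × 0.18 = $366.94
State disability insurance: $2,150.06 × 0.01 = $21.50
Paid family leave insurance: $2,150.06 × 0.01 = $21.50
State unemployment insurance (employee share): $2,150.06 × 0.01 = $21.50
Group life insurance premium: $11.85
Medical insurance premium: $75.16
Employee stock purchase plan: $2,150.06 × 0.05 = $107.50
(Employer's $105.83 toward medical insurance premium is not withheld from the employee.)
Total deductions = $62.40 + $49.12 + $366.94 + $21.50 + $21.50 + $21.50 + $11.85 + $75.16 + $107.50 = $737.47
Net pay = $2,150.06 − $737.47 = $1,412.59

$1,412.59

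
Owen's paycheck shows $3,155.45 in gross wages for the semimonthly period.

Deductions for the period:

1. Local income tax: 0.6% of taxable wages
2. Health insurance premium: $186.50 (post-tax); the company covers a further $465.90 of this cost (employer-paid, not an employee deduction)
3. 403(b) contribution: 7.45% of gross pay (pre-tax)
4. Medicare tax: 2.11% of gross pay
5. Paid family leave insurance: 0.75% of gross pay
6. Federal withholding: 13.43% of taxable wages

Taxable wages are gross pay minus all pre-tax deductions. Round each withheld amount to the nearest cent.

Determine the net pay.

$2,233.89

403(b) contribution: $3,155.45 × 0.0745 = $235.08
Taxable wages = $3,155.45 − $235.08 = $2,920.37
Federal withholding: $2,920.37 × 0.1343 = $392.21
Local income tax: $2,920.37 × 0.006 = $17.52
Paid family leave insurance: $3,155.45 × 0.0075 = $23.67
Medicare tax: $3,155.45 × 0.0211 = $66.58
Health insurance premium: $186.50
(Employer's $465.90 toward health insurance premium is not withheld from the employee.)
Total deductions = $235.08 + $392.21 + $17.52 + $23.67 + $66.58 + $186.50 = $921.56
Net pay = $3,155.45 − $921.56 = $2,233.89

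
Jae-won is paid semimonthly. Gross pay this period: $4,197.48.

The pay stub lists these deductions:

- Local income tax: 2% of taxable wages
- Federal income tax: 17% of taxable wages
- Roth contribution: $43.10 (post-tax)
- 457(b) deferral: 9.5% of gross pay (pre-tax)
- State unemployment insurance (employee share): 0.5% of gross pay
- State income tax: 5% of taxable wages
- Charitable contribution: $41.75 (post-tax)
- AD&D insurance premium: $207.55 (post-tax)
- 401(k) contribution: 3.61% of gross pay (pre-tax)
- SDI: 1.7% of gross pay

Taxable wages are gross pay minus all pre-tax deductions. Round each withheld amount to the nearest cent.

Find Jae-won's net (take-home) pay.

$2,387.12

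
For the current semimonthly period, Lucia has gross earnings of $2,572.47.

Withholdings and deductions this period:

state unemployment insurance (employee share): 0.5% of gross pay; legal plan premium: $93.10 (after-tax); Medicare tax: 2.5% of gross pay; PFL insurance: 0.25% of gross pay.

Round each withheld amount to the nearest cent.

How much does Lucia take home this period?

$2,395.77

Medicare tax: $2,572.47 × 0.025 = $64.31
State unemployment insurance (employee share): $2,572.47 × 0.005 = $12.86
PFL insurance: $2,572.47 × 0.0025 = $6.43
Legal plan premium: $93.10
Total deductions = $64.31 + $12.86 + $6.43 + $93.10 = $176.70
Net pay = $2,572.47 − $176.70 = $2,395.77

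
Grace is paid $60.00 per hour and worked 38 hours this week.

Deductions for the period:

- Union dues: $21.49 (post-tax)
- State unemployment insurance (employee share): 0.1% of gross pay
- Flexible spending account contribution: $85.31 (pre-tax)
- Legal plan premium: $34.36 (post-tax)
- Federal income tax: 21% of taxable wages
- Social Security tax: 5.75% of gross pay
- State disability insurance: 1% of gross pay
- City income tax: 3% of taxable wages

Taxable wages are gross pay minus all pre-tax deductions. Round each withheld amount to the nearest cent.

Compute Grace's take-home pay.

Gross pay: 38 × $60.00 = $2,280.00
Flexible spending account contribution: $85.31
Taxable wages = $2,280.00 − $85.31 = $2,194.69
City income tax: $2,194.69 × 0.03 = $65.84
Federal income tax: $2,194.69 × 0.21 = $460.88
State unemployment insurance (employee share): $2,280.00 × 0.001 = $2.28
State disability insurance: $2,280.00 × 0.01 = $22.80
Social Security tax: $2,280.00 × 0.0575 = $131.10
Union dues: $21.49
Legal plan premium: $34.36
Total deductions = $85.31 + $65.84 + $460.88 + $2.28 + $22.80 + $131.10 + $21.49 + $34.36 = $824.06
Net pay = $2,280.00 − $824.06 = $1,455.94

$1,455.94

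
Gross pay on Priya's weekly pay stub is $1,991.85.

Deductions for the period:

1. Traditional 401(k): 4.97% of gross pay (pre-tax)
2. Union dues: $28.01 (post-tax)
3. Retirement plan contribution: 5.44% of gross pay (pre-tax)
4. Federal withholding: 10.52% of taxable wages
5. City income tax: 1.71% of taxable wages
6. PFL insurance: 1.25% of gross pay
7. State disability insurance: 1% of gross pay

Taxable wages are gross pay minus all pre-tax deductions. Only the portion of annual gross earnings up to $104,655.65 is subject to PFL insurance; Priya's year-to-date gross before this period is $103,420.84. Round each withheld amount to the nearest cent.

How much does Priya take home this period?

Retirement plan contribution: $1,991.85 × 0.0544 = $108.36
Traditional 401(k): $1,991.85 × 0.0497 = $98.99
Pre-tax total = $108.36 + $98.99 = $207.35
Taxable wages = $1,991.85 − $207.35 = $1,784.50
City income tax: $1,784.50 × 0.0171 = $30.51
Federal withholding: $1,784.50 × 0.1052 = $187.73
State disability insurance: $1,991.85 × 0.01 = $19.92
PFL insurance: only $104,655.65 − $103,420.84 = $1,234.81 of this check is subject → $1,234.81 × 0.0125 = $15.44
Union dues: $28.01
Total deductions = $108.36 + $98.99 + $30.51 + $187.73 + $19.92 + $15.44 + $28.01 = $488.96
Net pay = $1,991.85 − $488.96 = $1,502.89

$1,502.89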